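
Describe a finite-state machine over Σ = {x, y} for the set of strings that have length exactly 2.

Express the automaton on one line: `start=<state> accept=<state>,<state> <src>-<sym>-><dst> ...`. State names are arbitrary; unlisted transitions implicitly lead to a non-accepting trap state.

Count input length up to 3: every symbol moves from q0 toward q3, which means 'more than 2' and absorbs. Accept from {q2}.
4 states suffice.
        x   y  
>  q0   q1  q1 
   q1   q2  q2 
 * q2   q3  q3 
   q3   q3  q3 
(> = start, * = accepting)

start=q0 accept=q2 q0-x->q1 q0-y->q1 q1-x->q2 q1-y->q2 q2-x->q3 q2-y->q3 q3-x->q3 q3-y->q3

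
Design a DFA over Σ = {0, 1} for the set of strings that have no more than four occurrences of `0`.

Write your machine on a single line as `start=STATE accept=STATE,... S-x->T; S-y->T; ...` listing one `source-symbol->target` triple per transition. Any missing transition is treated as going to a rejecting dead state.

Only the number of `0`s matters, and only up to 5. Make a chain s0 → s1 → s2 → s3 → s4 → s5 advanced by each `0` (with s5 absorbing); every other symbol self-loops. The accepting set is {s0, s1, s2, s3, s4}.
6 states suffice.
        0   1  
>* s0   s1  s0 
 * s1   s2  s1 
 * s2   s3  s2 
 * s3   s4  s3 
 * s4   s5  s4 
   s5   s5  s5 
(> = start, * = accepting)

start=s0; accept=s0,s1,s2,s3,s4; s0-0->s1; s0-1->s0; s1-0->s2; s1-1->s1; s2-0->s3; s2-1->s2; s3-0->s4; s3-1->s3; s4-0->s5; s4-1->s4; s5-0->s5; s5-1->s5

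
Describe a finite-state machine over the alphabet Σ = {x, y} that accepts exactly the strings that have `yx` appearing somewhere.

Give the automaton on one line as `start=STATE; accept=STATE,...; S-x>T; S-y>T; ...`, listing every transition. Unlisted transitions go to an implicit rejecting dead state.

start=s0; accept=s2; s0-x>s0; s0-y>s1; s1-x>s2; s1-y>s1; s2-x>s2; s2-y>s2

Track how much of `yx` has been matched so far: state s0 is no progress, s2 is the absorbing accept state reached once `yx` has occurred. Intermediate states record partial matches; on a mismatch, fall back to the longest reusable overlap.
With 3 states:
        x   y  
>  s0   s0  s1 
   s1   s2  s1 
 * s2   s2  s2 
(> = start, * = accepting)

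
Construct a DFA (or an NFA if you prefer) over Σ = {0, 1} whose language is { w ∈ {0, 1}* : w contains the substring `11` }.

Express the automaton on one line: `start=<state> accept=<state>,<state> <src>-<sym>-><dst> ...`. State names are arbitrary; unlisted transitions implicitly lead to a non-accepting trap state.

start=q0 accept=q2 q0-0->q0 q0-1->q1 q1-0->q0 q1-1->q2 q2-0->q2 q2-1->q2

States q0..q1 record the length of the longest prefix of `11` that matches the current input suffix. Reaching q2 means `11` has been seen, and we stay there forever. Accept from q2.
3 states suffice.
        0   1  
>  q0   q0  q1 
   q1   q0  q2 
 * q2   q2  q2 
(> = start, * = accepting)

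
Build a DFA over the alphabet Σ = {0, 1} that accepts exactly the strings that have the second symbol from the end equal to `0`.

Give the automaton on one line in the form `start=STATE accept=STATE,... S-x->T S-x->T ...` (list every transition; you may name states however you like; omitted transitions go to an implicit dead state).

A DFA must remember the last 2 symbols (since which symbol is second-to-last isn't known until the input ends). Use one state per possible window of the last ≤2 symbols; accept from those whose window starts with `0`.
7 states suffice.
        0   1  
>  q0   q1  q2 
   q1   q3  q4 
   q2   q5  q6 
 * q3   q3  q4 
 * q4   q5  q6 
   q5   q3  q4 
   q6   q5  q6 
(> = start, * = accepting)

start=q0 accept=q3,q4 q0-0->q1 q0-1->q2 q1-0->q3 q1-1->q4 q2-0->q5 q2-1->q6 q3-0->q3 q3-1->q4 q4-0->q5 q4-1->q6 q5-0->q3 q5-1->q4 q6-0->q5 q6-1->q6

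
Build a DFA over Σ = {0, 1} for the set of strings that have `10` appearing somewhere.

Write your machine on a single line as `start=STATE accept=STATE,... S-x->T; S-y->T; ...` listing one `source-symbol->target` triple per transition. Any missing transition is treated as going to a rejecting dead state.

Track how much of `10` has been matched so far: state q0 is no progress, q2 is the absorbing accept state reached once `10` has occurred. Intermediate states record partial matches; on a mismatch, fall back to the longest reusable overlap.
        0   1  
>  q0   q0  q1 
   q1   q2  q1 
 * q2   q2  q2 
(> = start, * = accepting)

start=q0; accept=q2; q0-0->q0; q0-1->q1; q1-0->q2; q1-1->q1; q2-0->q2; q2-1->q2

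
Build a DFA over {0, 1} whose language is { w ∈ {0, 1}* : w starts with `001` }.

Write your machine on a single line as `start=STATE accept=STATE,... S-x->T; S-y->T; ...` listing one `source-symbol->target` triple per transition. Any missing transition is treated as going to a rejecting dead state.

start=S0; accept=S3; S0-0->S1; S0-1->S4; S1-0->S2; S1-1->S4; S2-0->S4; S2-1->S3; S3-0->S3; S3-1->S3; S4-0->S4; S4-1->S4

Check the first 3 symbols one by one: S0 through S2 record how many have matched `001` so far; any wrong symbol goes to the dead state S4. After all 3 match we enter the accepting sink S3.
5 states suffice.
        0   1  
>  S0   S1  S4 
   S1   S2  S4 
   S2   S4  S3 
 * S3   S3  S3 
   S4   S4  S4 
(> = start, * = accepting)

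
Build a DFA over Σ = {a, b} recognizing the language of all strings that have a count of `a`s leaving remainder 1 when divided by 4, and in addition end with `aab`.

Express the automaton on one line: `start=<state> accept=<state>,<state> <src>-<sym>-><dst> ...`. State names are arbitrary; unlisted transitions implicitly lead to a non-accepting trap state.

start=s0 accept=s15 s0-a->s1 s0-b->s0 s1-a->s2 s1-b->s3 s2-a->s4 s2-b->s5 s3-a->s6 s3-b->s3 s4-a->s7 s4-b->s8 s5-a->s9 s5-b->s10 s6-a->s4 s6-b->s10 s7-a->s11 s7-b->s12 s8-a->s13 s8-b->s14 s9-a->s7 s9-b->s14 s10-a->s9 s10-b->s10 s11-a->s2 s11-b->s15 s12-a->s1 s12-b->s0 s13-a->s11 s13-b->s0 s14-a->s13 s14-b->s14 s15-a->s6 s15-b->s3

Handle the two conditions separately and then intersect. The first has 4 states tracking the count of `a`s modulo 4; the second has 4 states tracking how much of the suffix `aab` has currently been matched. A product state is a pair (one from each), accepting exactly when both do.
          a    b  
>  s0     s1   s0 
   s1     s2   s3 
   s2     s4   s5 
   s3     s6   s3 
   s4     s7   s8 
   s5     s9  s10 
   s6     s4  s10 
   s7    s11  s12 
   s8    s13  s14 
   s9     s7  s14 
   s10    s9  s10 
   s11    s2  s15 
   s12    s1   s0 
   s13   s11   s0 
   s14   s13  s14 
 * s15    s6   s3 
(> = start, * = accepting)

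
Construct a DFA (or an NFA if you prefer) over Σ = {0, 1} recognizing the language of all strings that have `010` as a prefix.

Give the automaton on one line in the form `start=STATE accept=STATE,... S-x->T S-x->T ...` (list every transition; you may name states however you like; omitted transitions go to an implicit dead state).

Walk along `010` while the input agrees: from q0 take `0` to q1, and so on. Any deviation drops to the rejecting sink q4. Once q3 is reached the prefix is confirmed and every continuation is accepted.
A 5-state machine:
        0   1  
>  q0   q1  q4 
   q1   q4  q2 
   q2   q3  q4 
 * q3   q3  q3 
   q4   q4  q4 
(> = start, * = accepting)

start=q0 accept=q3 q0-0->q1 q0-1->q4 q1-0->q4 q1-1->q2 q2-0->q3 q2-1->q4 q3-0->q3 q3-1->q3 q4-0->q4 q4-1->q4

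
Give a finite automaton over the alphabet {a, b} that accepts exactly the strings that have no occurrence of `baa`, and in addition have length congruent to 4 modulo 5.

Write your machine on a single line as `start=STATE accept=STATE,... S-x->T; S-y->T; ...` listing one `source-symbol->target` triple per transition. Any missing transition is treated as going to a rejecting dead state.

Run two small machines in parallel and take their product. The first has 4 states tracking partial matches of the forbidden pattern `baa`; the second has 5 states tracking the input length modulo 5. A product state is a pair (one from each), accepting exactly when both do.
          a    b  
>  S0     S1   S2 
   S1     S3   S4 
   S2     S5   S4 
   S3     S6   S7 
   S4     S8   S7 
   S5     S9   S7 
   S6    S10  S11 
   S7    S12  S11 
   S8    S13  S11 
   S9    S13  S13 
 * S10    S0  S14 
 * S11   S15  S14 
 * S12   S16  S14 
   S13   S16  S16 
   S14   S17   S2 
   S15   S18   S2 
   S16   S18  S18 
   S17   S19   S4 
   S18   S19  S19 
   S19    S9   S9 
(> = start, * = accepting)

start=S0; accept=S10,S11,S12; S0-a->S1; S0-b->S2; S1-a->S3; S1-b->S4; S2-a->S5; S2-b->S4; S3-a->S6; S3-b->S7; S4-a->S8; S4-b->S7; S5-a->S9; S5-b->S7; S6-a->S10; S6-b->S11; S7-a->S12; S7-b->S11; S8-a->S13; S8-b->S11; S9-a->S13; S9-b->S13; S10-a->S0; S10-b->S14; S11-a->S15; S11-b->S14; S12-a->S16; S12-b->S14; S13-a->S16; S13-b->S16; S14-a->S17; S14-b->S2; S15-a->S18; S15-b->S2; S16-a->S18; S16-b->S18; S17-a->S19; S17-b->S4; S18-a->S19; S18-b->S19; S19-a->S9; S19-b->S9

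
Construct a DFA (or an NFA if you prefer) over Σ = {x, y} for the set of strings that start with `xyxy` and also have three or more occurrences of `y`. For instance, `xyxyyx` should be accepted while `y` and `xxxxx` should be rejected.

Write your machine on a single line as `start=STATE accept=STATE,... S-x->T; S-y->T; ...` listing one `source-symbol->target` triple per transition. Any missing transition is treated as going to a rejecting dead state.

start=S0; accept=S10,S11; S0-x->S1; S0-y->S2; S1-x->S3; S1-y->S4; S2-x->S2; S2-y->S5; S3-x->S3; S3-y->S2; S4-x->S6; S4-y->S5; S5-x->S5; S5-y->S7; S6-x->S2; S6-y->S8; S7-x->S7; S7-y->S9; S8-x->S8; S8-y->S10; S9-x->S9; S9-y->S9; S10-x->S10; S10-y->S11; S11-x->S11; S11-y->S11

Run two small machines in parallel and take their product. One (6 states) tracks whether the input so far still matches the prefix `xyxy`; the other (5 states) tracks the count of `y`s, saturating at 4. Each combined state is a pair, one component from each; accept when both components accept.
          x    y  
>  S0     S1   S2 
   S1     S3   S4 
   S2     S2   S5 
   S3     S3   S2 
   S4     S6   S5 
   S5     S5   S7 
   S6     S2   S8 
   S7     S7   S9 
   S8     S8  S10 
   S9     S9   S9 
 * S10   S10  S11 
 * S11   S11  S11 
(> = start, * = accepting)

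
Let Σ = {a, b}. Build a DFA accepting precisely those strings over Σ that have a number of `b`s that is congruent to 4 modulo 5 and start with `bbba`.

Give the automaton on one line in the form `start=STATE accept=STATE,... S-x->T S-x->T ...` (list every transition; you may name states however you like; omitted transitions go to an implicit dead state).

start=q0 accept=q10 q0-a->q1 q0-b->q2 q1-a->q1 q1-b->q3 q2-a->q3 q2-b->q4 q3-a->q3 q3-b->q5 q4-a->q5 q4-b->q6 q5-a->q5 q5-b->q7 q6-a->q8 q6-b->q9 q7-a->q7 q7-b->q9 q8-a->q8 q8-b->q10 q9-a->q9 q9-b->q1 q10-a->q10 q10-b->q11 q11-a->q11 q11-b->q12 q12-a->q12 q12-b->q13 q13-a->q13 q13-b->q8

Handle the two conditions separately and then intersect. The first has 5 states tracking the count of `b`s modulo 5; the second has 6 states tracking whether the input so far still matches the prefix `bbba`. A product state is a pair (one from each), accepting exactly when both do.
14 states suffice.
          a    b  
>  q0     q1   q2 
   q1     q1   q3 
   q2     q3   q4 
   q3     q3   q5 
   q4     q5   q6 
   q5     q5   q7 
   q6     q8   q9 
   q7     q7   q9 
   q8     q8  q10 
   q9     q9   q1 
 * q10   q10  q11 
   q11   q11  q12 
   q12   q12  q13 
   q13   q13   q8 
(> = start, * = accepting)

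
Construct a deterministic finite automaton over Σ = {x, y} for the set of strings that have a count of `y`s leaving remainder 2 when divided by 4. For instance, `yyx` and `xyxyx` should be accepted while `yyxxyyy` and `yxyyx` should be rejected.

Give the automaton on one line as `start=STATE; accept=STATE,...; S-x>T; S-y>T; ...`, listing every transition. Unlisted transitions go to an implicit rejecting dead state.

start=q0; accept=q2; q0-x>q0; q0-y>q1; q1-x>q1; q1-y>q2; q2-x>q2; q2-y>q3; q3-x>q3; q3-y>q0

Keep the running count of `y`s modulo 4: each `y` advances along the cycle q0 → q1 → q2 → q3 → q0 while other symbols loop. Accept at q2.
With 4 states:
        x   y  
>  q0   q0  q1 
   q1   q1  q2 
 * q2   q2  q3 
   q3   q3  q0 
(> = start, * = accepting)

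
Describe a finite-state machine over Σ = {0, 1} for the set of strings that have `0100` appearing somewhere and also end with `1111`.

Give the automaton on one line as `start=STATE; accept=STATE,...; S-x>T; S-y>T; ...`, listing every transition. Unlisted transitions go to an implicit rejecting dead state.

start=S0; accept=S8; S0-0>S1; S0-1>S0; S1-0>S1; S1-1>S2; S2-0>S3; S2-1>S0; S3-0>S4; S3-1>S2; S4-0>S4; S4-1>S5; S5-0>S4; S5-1>S6; S6-0>S4; S6-1>S7; S7-0>S4; S7-1>S8; S8-0>S4; S8-1>S8

Build one automaton per condition and run them in lockstep. The first has 5 states tracking whether and how much of `0100` has been seen; the second has 5 states tracking how much of the suffix `1111` has currently been matched. A product state is a pair (one from each), accepting exactly when both do. Equivalent product states are then merged.
9 states suffice.
        0   1  
>  S0   S1  S0 
   S1   S1  S2 
   S2   S3  S0 
   S3   S4  S2 
   S4   S4  S5 
   S5   S4  S6 
   S6   S4  S7 
   S7   S4  S8 
 * S8   S4  S8 
(> = start, * = accepting)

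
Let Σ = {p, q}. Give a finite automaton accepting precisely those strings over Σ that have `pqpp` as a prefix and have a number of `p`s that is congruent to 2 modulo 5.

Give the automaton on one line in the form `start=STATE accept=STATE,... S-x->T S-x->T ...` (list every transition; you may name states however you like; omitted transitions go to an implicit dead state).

start=s0 accept=s13 s0-p->s1 s0-q->s2 s1-p->s3 s1-q->s4 s2-p->s5 s2-q->s2 s3-p->s6 s3-q->s3 s4-p->s7 s4-q->s5 s5-p->s3 s5-q->s5 s6-p->s8 s6-q->s6 s7-p->s9 s7-q->s3 s8-p->s2 s8-q->s8 s9-p->s10 s9-q->s9 s10-p->s11 s10-q->s10 s11-p->s12 s11-q->s11 s12-p->s13 s12-q->s12 s13-p->s9 s13-q->s13

Build one automaton per condition and run them in lockstep. The first has 6 states tracking whether the input so far still matches the prefix `pqpp`; the second has 5 states tracking the count of `p`s modulo 5. A product state is a pair (one from each), accepting exactly when both do.
A 14-state machine:
          p    q  
>  s0     s1   s2 
   s1     s3   s4 
   s2     s5   s2 
   s3     s6   s3 
   s4     s7   s5 
   s5     s3   s5 
   s6     s8   s6 
   s7     s9   s3 
   s8     s2   s8 
   s9    s10   s9 
   s10   s11  s10 
   s11   s12  s11 
   s12   s13  s12 
 * s13    s9  s13 
(> = start, * = accepting)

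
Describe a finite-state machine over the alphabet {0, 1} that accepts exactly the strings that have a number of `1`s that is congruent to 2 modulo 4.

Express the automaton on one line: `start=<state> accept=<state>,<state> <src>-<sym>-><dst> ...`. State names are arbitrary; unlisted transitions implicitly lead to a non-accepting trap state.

The only thing that matters is how many `1`s have appeared, reduced mod 4. Use one state per residue: A for 0, …, D for 3. Reading `1` moves to the next residue; anything else stays put. C is accepting.
4 states suffice.
       0  1 
>  A   A  B 
   B   B  C 
 * C   C  D 
   D   D  A 
(> = start, * = accepting)

start=A accept=C A-0->A A-1->B B-0->B B-1->C C-0->C C-1->D D-0->D D-1->A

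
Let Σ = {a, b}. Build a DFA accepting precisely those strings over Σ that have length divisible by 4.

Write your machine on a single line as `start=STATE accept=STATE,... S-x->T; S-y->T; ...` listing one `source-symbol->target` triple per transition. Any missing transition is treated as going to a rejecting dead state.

start=s0; accept=s0; s0-a->s1; s0-b->s1; s1-a->s2; s1-b->s2; s2-a->s3; s2-b->s3; s3-a->s0; s3-b->s0

Only the length mod 4 matters, so use a 4-cycle: from any state, every input symbol moves to the next state, wrapping s3 back to s0. Mark s0 accepting.
A 4-state machine:
        a   b  
>* s0   s1  s1 
   s1   s2  s2 
   s2   s3  s3 
   s3   s0  s0 
(> = start, * = accepting)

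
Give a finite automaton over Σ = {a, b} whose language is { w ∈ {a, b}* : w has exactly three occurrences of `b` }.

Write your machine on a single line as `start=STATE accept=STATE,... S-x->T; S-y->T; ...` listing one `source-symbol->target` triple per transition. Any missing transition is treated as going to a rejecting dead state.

start=S0; accept=S3; S0-a->S0; S0-b->S1; S1-a->S1; S1-b->S2; S2-a->S2; S2-b->S3; S3-a->S3; S3-b->S4; S4-a->S4; S4-b->S4

Count `b`s, saturating at 4: states S0 through S3 mean 0 through 3 `b`s seen; S4 means more than 3. Each `b` increments (capped at S4); other symbols loop. Accept from {S3}.
5 states suffice.
        a   b  
>  S0   S0  S1 
   S1   S1  S2 
   S2   S2  S3 
 * S3   S3  S4 
   S4   S4  S4 
(> = start, * = accepting)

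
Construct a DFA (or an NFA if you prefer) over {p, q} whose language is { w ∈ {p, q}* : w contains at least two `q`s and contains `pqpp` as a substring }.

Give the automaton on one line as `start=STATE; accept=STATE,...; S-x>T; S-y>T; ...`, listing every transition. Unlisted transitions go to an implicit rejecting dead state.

start=A; accept=O,Q; A-p>B; A-q>C; B-p>B; B-q>D; C-p>E; C-q>F; D-p>G; D-q>F; E-p>E; E-q>H; F-p>I; F-q>J; G-p>K; G-q>H; H-p>L; H-q>J; I-p>I; I-q>M; J-p>N; J-q>J; K-p>K; K-q>O; L-p>O; L-q>M; M-p>P; M-q>J; N-p>N; N-q>M; O-p>O; O-q>Q; P-p>Q; P-q>M; Q-p>Q; Q-q>Q

Run two small machines in parallel and take their product. The first has 4 states tracking the count of `q`s, saturating at 3; the second has 5 states tracking whether and how much of `pqpp` has been seen. A product state is a pair (one from each), accepting exactly when both do.
With 17 states:
       p  q 
>  A   B  C 
   B   B  D 
   C   E  F 
   D   G  F 
   E   E  H 
   F   I  J 
   G   K  H 
   H   L  J 
   I   I  M 
   J   N  J 
   K   K  O 
   L   O  M 
   M   P  J 
   N   N  M 
 * O   O  Q 
   P   Q  M 
 * Q   Q  Q 
(> = start, * = accepting)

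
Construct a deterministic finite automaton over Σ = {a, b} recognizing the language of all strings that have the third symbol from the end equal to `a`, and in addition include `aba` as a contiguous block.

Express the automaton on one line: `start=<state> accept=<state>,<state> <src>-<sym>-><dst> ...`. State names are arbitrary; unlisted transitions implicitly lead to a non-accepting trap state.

start=q0 accept=q9,q17,q18,q19 q0-a->q1 q0-b->q2 q1-a->q3 q1-b->q4 q2-a->q5 q2-b->q6 q3-a->q7 q3-b->q8 q4-a->q9 q4-b->q10 q5-a->q11 q5-b->q12 q6-a->q13 q6-b->q14 q7-a->q7 q7-b->q8 q8-a->q9 q8-b->q10 q9-a->q15 q9-b->q16 q10-a->q13 q10-b->q14 q11-a->q7 q11-b->q8 q12-a->q9 q12-b->q10 q13-a->q11 q13-b->q12 q14-a->q13 q14-b->q14 q15-a->q17 q15-b->q18 q16-a->q9 q16-b->q19 q17-a->q17 q17-b->q18 q18-a->q9 q18-b->q19 q19-a->q20 q19-b->q21 q20-a->q15 q20-b->q16 q21-a->q20 q21-b->q21

Handle the two conditions separately and then intersect. The first has 15 states tracking the last 3 symbols read; the second has 4 states tracking whether and how much of `aba` has been seen. A product state is a pair (one from each), accepting exactly when both do.
With 22 states:
          a    b  
>  q0     q1   q2 
   q1     q3   q4 
   q2     q5   q6 
   q3     q7   q8 
   q4     q9  q10 
   q5    q11  q12 
   q6    q13  q14 
   q7     q7   q8 
   q8     q9  q10 
 * q9    q15  q16 
   q10   q13  q14 
   q11    q7   q8 
   q12    q9  q10 
   q13   q11  q12 
   q14   q13  q14 
   q15   q17  q18 
   q16    q9  q19 
 * q17   q17  q18 
 * q18    q9  q19 
 * q19   q20  q21 
   q20   q15  q16 
   q21   q20  q21 
(> = start, * = accepting)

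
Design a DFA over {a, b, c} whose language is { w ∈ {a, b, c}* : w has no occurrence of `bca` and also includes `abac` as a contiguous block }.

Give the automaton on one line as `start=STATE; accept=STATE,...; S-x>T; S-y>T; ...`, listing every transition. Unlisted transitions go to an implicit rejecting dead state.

start=S0; accept=S7,S10,S12; S0-a>S1; S0-b>S2; S0-c>S0; S1-a>S1; S1-b>S3; S1-c>S0; S2-a>S1; S2-b>S2; S2-c>S4; S3-a>S5; S3-b>S2; S3-c>S4; S4-a>S6; S4-b>S2; S4-c>S0; S5-a>S1; S5-b>S3; S5-c>S7; S6-a>S6; S6-b>S8; S6-c>S9; S7-a>S7; S7-b>S10; S7-c>S7; S8-a>S11; S8-b>S9; S8-c>S9; S9-a>S6; S9-b>S9; S9-c>S9; S10-a>S7; S10-b>S10; S10-c>S12; S11-a>S6; S11-b>S8; S11-c>S13; S12-a>S13; S12-b>S10; S12-c>S7; S13-a>S13; S13-b>S13; S13-c>S13

Handle the two conditions separately and then intersect. The first has 4 states tracking partial matches of the forbidden pattern `bca`; the second has 5 states tracking whether and how much of `abac` has been seen. A product state is a pair (one from each), accepting exactly when both do.
          a    b    c  
>  S0     S1   S2   S0 
   S1     S1   S3   S0 
   S2     S1   S2   S4 
   S3     S5   S2   S4 
   S4     S6   S2   S0 
   S5     S1   S3   S7 
   S6     S6   S8   S9 
 * S7     S7  S10   S7 
   S8    S11   S9   S9 
   S9     S6   S9   S9 
 * S10    S7  S10  S12 
   S11    S6   S8  S13 
 * S12   S13  S10   S7 
   S13   S13  S13  S13 
(> = start, * = accepting)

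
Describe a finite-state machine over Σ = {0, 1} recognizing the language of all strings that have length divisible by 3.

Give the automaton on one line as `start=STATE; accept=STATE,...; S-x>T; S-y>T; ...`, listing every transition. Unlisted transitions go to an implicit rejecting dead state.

start=A; accept=A; A-0>B; A-1>B; B-0>C; B-1>C; C-0>A; C-1>A

Count input length modulo 3: every symbol advances one step around the cycle A → B → C → A. Accept at A.
3 states suffice.
       0  1 
>* A   B  B 
   B   C  C 
   C   A  A 
(> = start, * = accepting)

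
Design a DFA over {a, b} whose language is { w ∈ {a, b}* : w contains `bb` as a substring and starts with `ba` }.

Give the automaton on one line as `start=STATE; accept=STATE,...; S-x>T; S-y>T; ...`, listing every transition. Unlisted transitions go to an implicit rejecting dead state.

Build one automaton per condition and run them in lockstep. One (3 states) tracks whether and how much of `bb` has been seen; the other (4 states) tracks whether the input so far still matches the prefix `ba`. Each combined state is a pair, one component from each; accept when both components accept. Minimizing collapses redundant product states.
With 6 states:
        a   b  
>  q0   q1  q2 
   q1   q1  q1 
   q2   q3  q1 
   q3   q3  q4 
   q4   q3  q5 
 * q5   q5  q5 
(> = start, * = accepting)

start=q0; accept=q5; q0-a>q1; q0-b>q2; q1-a>q1; q1-b>q1; q2-a>q3; q2-b>q1; q3-a>q3; q3-b>q4; q4-a>q3; q4-b>q5; q5-a>q5; q5-b>q5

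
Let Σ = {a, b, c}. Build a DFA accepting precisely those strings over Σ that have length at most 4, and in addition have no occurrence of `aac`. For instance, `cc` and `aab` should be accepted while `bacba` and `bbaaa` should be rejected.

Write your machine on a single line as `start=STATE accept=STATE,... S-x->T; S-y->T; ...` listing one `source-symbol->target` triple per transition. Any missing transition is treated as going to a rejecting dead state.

start=q0; accept=q0,q1,q2,q3,q4,q5,q6,q7,q9,q10,q11,q13; q0-a->q1; q0-b->q2; q0-c->q2; q1-a->q3; q1-b->q4; q1-c->q4; q2-a->q5; q2-b->q4; q2-c->q4; q3-a->q6; q3-b->q7; q3-c->q8; q4-a->q9; q4-b->q7; q4-c->q7; q5-a->q6; q5-b->q7; q5-c->q7; q6-a->q10; q6-b->q11; q6-c->q12; q7-a->q13; q7-b->q11; q7-c->q11; q8-a->q12; q8-b->q12; q8-c->q12; q9-a->q10; q9-b->q11; q9-c->q11; q10-a->q14; q10-b->q15; q10-c->q16; q11-a->q17; q11-b->q15; q11-c->q15; q12-a->q16; q12-b->q16; q12-c->q16; q13-a->q14; q13-b->q15; q13-c->q15; q14-a->q14; q14-b->q15; q14-c->q16; q15-a->q17; q15-b->q15; q15-c->q15; q16-a->q16; q16-b->q16; q16-c->q16; q17-a->q14; q17-b->q15; q17-c->q15

Handle the two conditions separately and then intersect. One (6 states) tracks the input length, saturating at 5; the other (4 states) tracks partial matches of the forbidden pattern `aac`. Each combined state is a pair, one component from each; accept when both components accept.
          a    b    c  
>* q0     q1   q2   q2 
 * q1     q3   q4   q4 
 * q2     q5   q4   q4 
 * q3     q6   q7   q8 
 * q4     q9   q7   q7 
 * q5     q6   q7   q7 
 * q6    q10  q11  q12 
 * q7    q13  q11  q11 
   q8    q12  q12  q12 
 * q9    q10  q11  q11 
 * q10   q14  q15  q16 
 * q11   q17  q15  q15 
   q12   q16  q16  q16 
 * q13   q14  q15  q15 
   q14   q14  q15  q16 
   q15   q17  q15  q15 
   q16   q16  q16  q16 
   q17   q14  q15  q15 
(> = start, * = accepting)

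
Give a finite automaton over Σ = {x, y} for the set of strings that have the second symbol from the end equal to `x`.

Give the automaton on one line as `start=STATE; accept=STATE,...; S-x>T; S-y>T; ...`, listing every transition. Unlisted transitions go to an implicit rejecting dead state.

Because acceptance depends on a position counted from the end, the machine has to buffer the most recent 2 symbols. Make each state the string of the last up-to-2 symbols read; on input `x` shift the window left and append `x`. Accept when the buffered window has length 2 and begins with `x`.
        x   y  
>  q0   q1  q2 
   q1   q3  q4 
   q2   q5  q6 
 * q3   q3  q4 
 * q4   q5  q6 
   q5   q3  q4 
   q6   q5  q6 
(> = start, * = accepting)

start=q0; accept=q3,q4; q0-x>q1; q0-y>q2; q1-x>q3; q1-y>q4; q2-x>q5; q2-y>q6; q3-x>q3; q3-y>q4; q4-x>q5; q4-y>q6; q5-x>q3; q5-y>q4; q6-x>q5; q6-y>q6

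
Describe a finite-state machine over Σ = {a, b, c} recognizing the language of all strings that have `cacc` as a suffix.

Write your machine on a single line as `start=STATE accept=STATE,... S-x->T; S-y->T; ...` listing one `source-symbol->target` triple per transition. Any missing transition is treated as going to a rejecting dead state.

start=q0; accept=q4; q0-a->q0; q0-b->q0; q0-c->q1; q1-a->q2; q1-b->q0; q1-c->q1; q2-a->q0; q2-b->q0; q2-c->q3; q3-a->q2; q3-b->q0; q3-c->q4; q4-a->q2; q4-b->q0; q4-c->q1

Let each state record the length of the longest suffix of the input read so far that is also a prefix of `cacc`. q1 means the last symbol is `c`; q2 means the last 2 symbols are `ca`; q3 means the last 3 symbols are `cac`; q4 means the last 4 symbols are `cacc`. Accept only at q4, where the string currently ends in `cacc`.
With 5 states:
        a   b   c  
>  q0   q0  q0  q1 
   q1   q2  q0  q1 
   q2   q0  q0  q3 
   q3   q2  q0  q4 
 * q4   q2  q0  q1 
(> = start, * = accepting)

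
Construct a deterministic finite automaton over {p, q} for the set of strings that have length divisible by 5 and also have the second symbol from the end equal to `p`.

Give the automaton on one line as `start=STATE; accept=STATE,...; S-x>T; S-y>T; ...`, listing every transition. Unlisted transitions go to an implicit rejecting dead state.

Build one automaton per condition and run them in lockstep. The first has 5 states tracking the input length modulo 5; the second has 7 states tracking the last 2 symbols read. A product state is a pair (one from each), accepting exactly when both do.
          p    q  
>  s0     s1   s2 
   s1     s3   s4 
   s2     s5   s6 
   s3     s7   s8 
   s4     s9  s10 
   s5     s7   s8 
   s6     s9  s10 
   s7    s11  s12 
   s8    s13  s14 
   s9    s11  s12 
   s10   s13  s14 
   s11   s15  s16 
   s12   s17  s18 
   s13   s15  s16 
   s14   s17  s18 
 * s15   s19  s20 
 * s16   s21  s22 
   s17   s19  s20 
   s18   s21  s22 
   s19    s3   s4 
   s20    s5   s6 
   s21    s3   s4 
   s22    s5   s6 
(> = start, * = accepting)

start=s0; accept=s15,s16; s0-p>s1; s0-q>s2; s1-p>s3; s1-q>s4; s2-p>s5; s2-q>s6; s3-p>s7; s3-q>s8; s4-p>s9; s4-q>s10; s5-p>s7; s5-q>s8; s6-p>s9; s6-q>s10; s7-p>s11; s7-q>s12; s8-p>s13; s8-q>s14; s9-p>s11; s9-q>s12; s10-p>s13; s10-q>s14; s11-p>s15; s11-q>s16; s12-p>s17; s12-q>s18; s13-p>s15; s13-q>s16; s14-p>s17; s14-q>s18; s15-p>s19; s15-q>s20; s16-p>s21; s16-q>s22; s17-p>s19; s17-q>s20; s18-p>s21; s18-q>s22; s19-p>s3; s19-q>s4; s20-p>s5; s20-q>s6; s21-p>s3; s21-q>s4; s22-p>s5; s22-q>s6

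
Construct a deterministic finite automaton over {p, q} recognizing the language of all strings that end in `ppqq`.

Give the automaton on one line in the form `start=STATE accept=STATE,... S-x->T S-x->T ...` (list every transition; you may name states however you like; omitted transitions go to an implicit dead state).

Let each state record the length of the longest suffix of the input read so far that is also a prefix of `ppqq`. S1 means the last symbol is `p`; S2 means the last 2 symbols are `pp`; S3 means the last 3 symbols are `ppq`; S4 means the last 4 symbols are `ppqq`. Accept only at S4, where the string currently ends in `ppqq`.
A 5-state machine:
        p   q  
>  S0   S1  S0 
   S1   S2  S0 
   S2   S2  S3 
   S3   S1  S4 
 * S4   S1  S0 
(> = start, * = accepting)

start=S0 accept=S4 S0-p->S1 S0-q->S0 S1-p->S2 S1-q->S0 S2-p->S2 S2-q->S3 S3-p->S1 S3-q->S4 S4-p->S1 S4-q->S0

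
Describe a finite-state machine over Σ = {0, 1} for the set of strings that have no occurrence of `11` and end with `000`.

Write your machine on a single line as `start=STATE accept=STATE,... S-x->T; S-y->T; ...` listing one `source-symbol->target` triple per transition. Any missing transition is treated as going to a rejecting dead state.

Run two small machines in parallel and take their product. One (3 states) tracks partial matches of the forbidden pattern `11`; the other (4 states) tracks how much of the suffix `000` has currently been matched. Each combined state is a pair, one component from each; accept when both components accept. Minimizing collapses redundant product states.
6 states suffice.
        0   1  
>  q0   q1  q2 
   q1   q3  q2 
   q2   q1  q4 
   q3   q5  q2 
   q4   q4  q4 
 * q5   q5  q2 
(> = start, * = accepting)

start=q0; accept=q5; q0-0->q1; q0-1->q2; q1-0->q3; q1-1->q2; q2-0->q1; q2-1->q4; q3-0->q5; q3-1->q2; q4-0->q4; q4-1->q4; q5-0->q5; q5-1->q2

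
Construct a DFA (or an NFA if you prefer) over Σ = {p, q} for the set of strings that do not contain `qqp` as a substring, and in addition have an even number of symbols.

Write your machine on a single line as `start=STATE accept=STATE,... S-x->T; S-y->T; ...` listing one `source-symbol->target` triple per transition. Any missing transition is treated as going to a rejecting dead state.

start=S0; accept=S0,S3,S4; S0-p->S1; S0-q->S2; S1-p->S0; S1-q->S3; S2-p->S0; S2-q->S4; S3-p->S1; S3-q->S5; S4-p->S6; S4-q->S5; S5-p->S6; S5-q->S4; S6-p->S6; S6-q->S6

Handle the two conditions separately and then intersect. One (4 states) tracks partial matches of the forbidden pattern `qqp`; the other (2 states) tracks the input length modulo 2. Each combined state is a pair, one component from each; accept when both components accept. After merging equivalent states the machine shrinks.
With 7 states:
        p   q  
>* S0   S1  S2 
   S1   S0  S3 
   S2   S0  S4 
 * S3   S1  S5 
 * S4   S6  S5 
   S5   S6  S4 
   S6   S6  S6 
(> = start, * = accepting)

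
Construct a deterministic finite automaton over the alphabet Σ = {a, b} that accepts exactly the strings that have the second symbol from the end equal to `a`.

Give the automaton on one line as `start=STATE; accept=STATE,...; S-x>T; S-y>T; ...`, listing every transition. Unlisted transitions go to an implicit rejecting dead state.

start=S0; accept=S3,S4; S0-a>S1; S0-b>S2; S1-a>S3; S1-b>S4; S2-a>S5; S2-b>S6; S3-a>S3; S3-b>S4; S4-a>S5; S4-b>S6; S5-a>S3; S5-b>S4; S6-a>S5; S6-b>S6

Because acceptance depends on a position counted from the end, the machine has to buffer the most recent 2 symbols. Make each state the string of the last up-to-2 symbols read; on input `x` shift the window left and append `x`. Accept when the buffered window has length 2 and begins with `a`.
A 7-state machine:
        a   b  
>  S0   S1  S2 
   S1   S3  S4 
   S2   S5  S6 
 * S3   S3  S4 
 * S4   S5  S6 
   S5   S3  S4 
   S6   S5  S6 
(> = start, * = accepting)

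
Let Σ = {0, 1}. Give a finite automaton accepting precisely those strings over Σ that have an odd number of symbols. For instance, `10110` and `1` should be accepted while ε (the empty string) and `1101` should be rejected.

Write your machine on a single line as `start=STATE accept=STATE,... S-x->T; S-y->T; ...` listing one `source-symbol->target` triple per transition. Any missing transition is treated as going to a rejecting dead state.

start=q0; accept=q1; q0-0->q1; q0-1->q1; q1-0->q0; q1-1->q0

Only the length mod 2 matters, so use a 2-cycle: from any state, every input symbol moves to the next state, wrapping q1 back to q0. Mark q1 accepting.
With 2 states:
        0   1  
>  q0   q1  q1 
 * q1   q0  q0 
(> = start, * = accepting)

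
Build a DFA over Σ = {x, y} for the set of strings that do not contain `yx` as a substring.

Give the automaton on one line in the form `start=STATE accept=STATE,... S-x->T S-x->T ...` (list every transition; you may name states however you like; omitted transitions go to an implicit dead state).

Track partial matches of the forbidden pattern `yx`. State S2 is a dead state reached once `yx` has occurred; every other state accepts. S0 means no part of `yx` is currently matched.
3 states suffice.
        x   y  
>* S0   S0  S1 
 * S1   S2  S1 
   S2   S2  S2 
(> = start, * = accepting)

start=S0 accept=S0,S1 S0-x->S0 S0-y->S1 S1-x->S2 S1-y->S1 S2-x->S2 S2-y->S2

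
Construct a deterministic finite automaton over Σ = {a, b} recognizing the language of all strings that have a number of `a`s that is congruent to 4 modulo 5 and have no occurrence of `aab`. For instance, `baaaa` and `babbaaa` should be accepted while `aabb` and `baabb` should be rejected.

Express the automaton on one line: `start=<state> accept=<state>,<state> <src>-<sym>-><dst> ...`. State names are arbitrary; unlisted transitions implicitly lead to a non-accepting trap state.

start=S0 accept=S7,S13,S14 S0-a->S1 S0-b->S0 S1-a->S2 S1-b->S3 S2-a->S4 S2-b->S5 S3-a->S6 S3-b->S3 S4-a->S7 S4-b->S5 S5-a->S5 S5-b->S5 S6-a->S4 S6-b->S8 S7-a->S9 S7-b->S5 S8-a->S10 S8-b->S8 S9-a->S11 S9-b->S5 S10-a->S7 S10-b->S12 S11-a->S2 S11-b->S5 S12-a->S13 S12-b->S12 S13-a->S9 S13-b->S14 S14-a->S15 S14-b->S14 S15-a->S11 S15-b->S0

Run two small machines in parallel and take their product. The first has 5 states tracking the count of `a`s modulo 5; the second has 4 states tracking partial matches of the forbidden pattern `aab`. A product state is a pair (one from each), accepting exactly when both do. Minimizing collapses redundant product states.
With 16 states:
          a    b  
>  S0     S1   S0 
   S1     S2   S3 
   S2     S4   S5 
   S3     S6   S3 
   S4     S7   S5 
   S5     S5   S5 
   S6     S4   S8 
 * S7     S9   S5 
   S8    S10   S8 
   S9    S11   S5 
   S10    S7  S12 
   S11    S2   S5 
   S12   S13  S12 
 * S13    S9  S14 
 * S14   S15  S14 
   S15   S11   S0 
(> = start, * = accepting)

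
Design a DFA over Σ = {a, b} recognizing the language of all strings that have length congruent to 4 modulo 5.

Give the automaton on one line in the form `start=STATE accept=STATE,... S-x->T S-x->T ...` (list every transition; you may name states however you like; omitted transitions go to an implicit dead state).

Only the length mod 5 matters, so use a 5-cycle: from any state, every input symbol moves to the next state, wrapping S4 back to S0. Mark S4 accepting.
A 5-state machine:
        a   b  
>  S0   S1  S1 
   S1   S2  S2 
   S2   S3  S3 
   S3   S4  S4 
 * S4   S0  S0 
(> = start, * = accepting)

start=S0 accept=S4 S0-a->S1 S0-b->S1 S1-a->S2 S1-b->S2 S2-a->S3 S2-b->S3 S3-a->S4 S3-b->S4 S4-a->S0 S4-b->S0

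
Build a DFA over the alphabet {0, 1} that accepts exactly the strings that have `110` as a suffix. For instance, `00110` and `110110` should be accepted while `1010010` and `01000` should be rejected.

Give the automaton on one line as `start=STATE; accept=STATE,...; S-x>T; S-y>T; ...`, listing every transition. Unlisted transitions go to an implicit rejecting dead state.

Let each state record the length of the longest suffix of the input read so far that is also a prefix of `110`. q1 means the last symbol is `1`; q2 means the last 2 symbols are `11`; q3 means the last 3 symbols are `110`. Accept only at q3, where the string currently ends in `110`.
        0   1  
>  q0   q0  q1 
   q1   q0  q2 
   q2   q3  q2 
 * q3   q0  q1 
(> = start, * = accepting)

start=q0; accept=q3; q0-0>q0; q0-1>q1; q1-0>q0; q1-1>q2; q2-0>q3; q2-1>q2; q3-0>q0; q3-1>q1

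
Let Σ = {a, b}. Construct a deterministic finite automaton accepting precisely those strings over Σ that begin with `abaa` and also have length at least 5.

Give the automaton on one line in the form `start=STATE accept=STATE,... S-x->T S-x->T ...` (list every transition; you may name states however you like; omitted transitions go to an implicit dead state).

Run two small machines in parallel and take their product. One (6 states) tracks whether the input so far still matches the prefix `abaa`; the other (7 states) tracks the input length, saturating at 6. Each combined state is a pair, one component from each; accept when both components accept.
A 13-state machine:
          a    b  
>  S0     S1   S2 
   S1     S3   S4 
   S2     S3   S3 
   S3     S5   S5 
   S4     S6   S5 
   S5     S7   S7 
   S6     S8   S7 
   S7     S9   S9 
   S8    S10  S10 
   S9    S11  S11 
 * S10   S12  S12 
   S11   S11  S11 
 * S12   S12  S12 
(> = start, * = accepting)

start=S0 accept=S10,S12 S0-a->S1 S0-b->S2 S1-a->S3 S1-b->S4 S2-a->S3 S2-b->S3 S3-a->S5 S3-b->S5 S4-a->S6 S4-b->S5 S5-a->S7 S5-b->S7 S6-a->S8 S6-b->S7 S7-a->S9 S7-b->S9 S8-a->S10 S8-b->S10 S9-a->S11 S9-b->S11 S10-a->S12 S10-b->S12 S11-a->S11 S11-b->S11 S12-a->S12 S12-b->S12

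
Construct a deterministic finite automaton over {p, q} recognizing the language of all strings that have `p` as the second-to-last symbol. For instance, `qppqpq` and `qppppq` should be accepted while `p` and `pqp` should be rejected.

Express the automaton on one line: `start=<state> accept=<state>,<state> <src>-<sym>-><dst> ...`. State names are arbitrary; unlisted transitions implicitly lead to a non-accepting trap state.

start=S0 accept=S3,S4 S0-p->S1 S0-q->S2 S1-p->S3 S1-q->S4 S2-p->S5 S2-q->S6 S3-p->S3 S3-q->S4 S4-p->S5 S4-q->S6 S5-p->S3 S5-q->S4 S6-p->S5 S6-q->S6

A DFA must remember the last 2 symbols (since which symbol is second-to-last isn't known until the input ends). Use one state per possible window of the last ≤2 symbols; accept from those whose window starts with `p`.
A 7-state machine:
        p   q  
>  S0   S1  S2 
   S1   S3  S4 
   S2   S5  S6 
 * S3   S3  S4 
 * S4   S5  S6 
   S5   S3  S4 
   S6   S5  S6 
(> = start, * = accepting)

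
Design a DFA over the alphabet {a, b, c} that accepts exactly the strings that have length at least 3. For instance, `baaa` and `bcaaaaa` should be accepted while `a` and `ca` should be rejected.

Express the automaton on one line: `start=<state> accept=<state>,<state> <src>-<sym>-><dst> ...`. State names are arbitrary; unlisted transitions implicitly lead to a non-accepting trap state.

Count input length up to 4: every symbol moves from s0 toward s4, which means 'more than 3' and absorbs. Accept from {s3, s4}.
        a   b   c  
>  s0   s1  s1  s1 
   s1   s2  s2  s2 
   s2   s3  s3  s3 
 * s3   s4  s4  s4 
 * s4   s4  s4  s4 
(> = start, * = accepting)

start=s0 accept=s3,s4 s0-a->s1 s0-b->s1 s0-c->s1 s1-a->s2 s1-b->s2 s1-c->s2 s2-a->s3 s2-b->s3 s2-c->s3 s3-a->s4 s3-b->s4 s3-c->s4 s4-a->s4 s4-b->s4 s4-c->s4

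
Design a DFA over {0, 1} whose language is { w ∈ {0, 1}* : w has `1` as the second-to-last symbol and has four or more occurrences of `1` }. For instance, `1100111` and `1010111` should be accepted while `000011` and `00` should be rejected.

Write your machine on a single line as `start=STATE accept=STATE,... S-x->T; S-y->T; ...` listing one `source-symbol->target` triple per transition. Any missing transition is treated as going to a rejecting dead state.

Run two small machines in parallel and take their product. The first has 7 states tracking the last 2 symbols read; the second has 6 states tracking the count of `1`s, saturating at 5. A product state is a pair (one from each), accepting exactly when both do.
With 23 states:
          0    1  
>  s0     s1   s2 
   s1     s3   s4 
   s2     s5   s6 
   s3     s3   s4 
   s4     s5   s6 
   s5     s7   s8 
   s6     s9  s10 
   s7     s7   s8 
   s8     s9  s10 
   s9    s11  s12 
   s10   s13  s14 
   s11   s11  s12 
   s12   s13  s14 
   s13   s15  s16 
 * s14   s17  s18 
   s15   s15  s16 
   s16   s17  s18 
 * s17   s19  s20 
 * s18   s21  s18 
   s19   s19  s20 
   s20   s21  s18 
 * s21   s22  s20 
   s22   s22  s20 
(> = start, * = accepting)

start=s0; accept=s14,s17,s18,s21; s0-0->s1; s0-1->s2; s1-0->s3; s1-1->s4; s2-0->s5; s2-1->s6; s3-0->s3; s3-1->s4; s4-0->s5; s4-1->s6; s5-0->s7; s5-1->s8; s6-0->s9; s6-1->s10; s7-0->s7; s7-1->s8; s8-0->s9; s8-1->s10; s9-0->s11; s9-1->s12; s10-0->s13; s10-1->s14; s11-0->s11; s11-1->s12; s12-0->s13; s12-1->s14; s13-0->s15; s13-1->s16; s14-0->s17; s14-1->s18; s15-0->s15; s15-1->s16; s16-0->s17; s16-1->s18; s17-0->s19; s17-1->s20; s18-0->s21; s18-1->s18; s19-0->s19; s19-1->s20; s20-0->s21; s20-1->s18; s21-0->s22; s21-1->s20; s22-0->s22; s22-1->s20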